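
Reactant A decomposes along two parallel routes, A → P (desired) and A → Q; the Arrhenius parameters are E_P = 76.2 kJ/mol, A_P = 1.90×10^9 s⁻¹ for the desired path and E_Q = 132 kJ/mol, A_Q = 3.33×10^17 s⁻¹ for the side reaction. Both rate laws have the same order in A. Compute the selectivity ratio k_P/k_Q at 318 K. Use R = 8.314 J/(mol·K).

With equal orders, S_{P/Q} = k_P/k_Q = (A_P/A_Q)·exp[(E_Q−E_P)/(RT)].
(E_Q−E_P)/(RT) = (132−76.2)×10³/(8.314×318) = 55800/2644 = 21.11.
k_P/k_Q = (1.90×10^9/3.33×10^17)·exp(21.11) = 5.706×10^-9 × 1.466×10^9 = 8.36.

8.36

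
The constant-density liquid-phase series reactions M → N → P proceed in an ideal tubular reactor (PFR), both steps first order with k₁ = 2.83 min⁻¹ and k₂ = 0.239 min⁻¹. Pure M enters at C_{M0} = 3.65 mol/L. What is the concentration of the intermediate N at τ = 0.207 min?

1.58 mol/L

Solving the coupled first-order balances gives C_N(τ) = [k₁/(k₂−k₁)]·C_{M0}·(e^(−k₁τ) − e^(−k₂τ)).
e^(−k₁τ) = e^(−2.83×0.207) = e^(−0.5858) = 0.5567; e^(−k₂τ) = e^(−0.04947) = 0.9517.
C_N = 2.83×3.65/(0.239−2.83) × (0.5567−0.9517) = (-3.987)×(-0.3951) = 1.575 mol/L.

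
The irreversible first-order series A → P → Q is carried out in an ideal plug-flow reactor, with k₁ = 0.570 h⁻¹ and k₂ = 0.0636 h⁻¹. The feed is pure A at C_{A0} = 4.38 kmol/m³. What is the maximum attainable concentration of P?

3.33 kmol/m³

For a first-order series the maximum intermediate yield is C_{P,max}/C_{A0} = (k₁/k₂)^[k₂/(k₂−k₁)].
= (0.570/0.0636)^(0.0636/(0.0636−0.570)) = (8.962)^(-0.1256) = 0.7592.
C_{P,max} = 0.7592×4.38 = 3.33 kmol/m³.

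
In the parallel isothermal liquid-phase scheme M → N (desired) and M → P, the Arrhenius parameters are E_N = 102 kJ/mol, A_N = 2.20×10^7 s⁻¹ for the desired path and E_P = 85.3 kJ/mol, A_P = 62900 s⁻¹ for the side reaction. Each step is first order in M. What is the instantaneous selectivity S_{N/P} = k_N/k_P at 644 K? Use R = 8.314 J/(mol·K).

15.5

Since both paths have the same order in M, the concentration cancels and S_{N/P} = k_N/k_P = (A_N/A_P)·exp[(E_P−E_N)/(RT)].
(E_P−E_N)/(RT) = (85.3−102)×10³/(8.314×644) = -16700/5354 = -3.119.
k_N/k_P = (2.20×10^7/62900)·exp(-3.119) = 349.8 × 0.04420 = 15.5.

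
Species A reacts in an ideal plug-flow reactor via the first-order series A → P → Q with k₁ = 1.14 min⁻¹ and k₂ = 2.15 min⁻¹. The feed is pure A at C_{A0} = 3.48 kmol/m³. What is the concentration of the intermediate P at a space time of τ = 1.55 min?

The intermediate concentration in a first-order A→B→C sequence is C_P = k₁C_{A0}(e^(−k₁τ) − e^(−k₂τ))/(k₂−k₁).
e^(−k₁τ) = e^(−1.14×1.55) = e^(−1.767) = 0.1708; e^(−k₂τ) = e^(−3.333) = 0.03570.
C_P = 1.14×3.48/(2.15−1.14) × (0.1708−0.03570) = 3.928×0.1351 = 0.5308 kmol/m³.

0.531 kmol/m³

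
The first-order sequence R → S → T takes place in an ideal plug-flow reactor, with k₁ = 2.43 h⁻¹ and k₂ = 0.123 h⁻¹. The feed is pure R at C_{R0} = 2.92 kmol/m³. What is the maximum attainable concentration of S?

2.49 kmol/m³

For a first-order series the maximum intermediate yield is C_{S,max}/C_{R0} = (k₁/k₂)^[k₂/(k₂−k₁)].
= (2.43/0.123)^(0.123/(0.123−2.43)) = (19.76)^(-0.05332) = 0.8529.
C_{S,max} = 0.8529×2.92 = 2.49 kmol/m³.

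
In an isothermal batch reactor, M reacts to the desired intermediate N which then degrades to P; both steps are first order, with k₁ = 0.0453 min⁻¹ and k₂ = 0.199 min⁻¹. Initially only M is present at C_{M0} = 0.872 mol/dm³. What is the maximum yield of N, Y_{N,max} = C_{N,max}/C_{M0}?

0.147

Evaluating C_N at t_opt = ln(k₂/k₁)/(k₂−k₁) gives C_{N,max}/C_{M0} = (k₁/k₂)^[k₂/(k₂−k₁)].
= (0.0453/0.199)^(0.199/(0.199−0.0453)) = (0.2276)^(1.295) = 0.1472.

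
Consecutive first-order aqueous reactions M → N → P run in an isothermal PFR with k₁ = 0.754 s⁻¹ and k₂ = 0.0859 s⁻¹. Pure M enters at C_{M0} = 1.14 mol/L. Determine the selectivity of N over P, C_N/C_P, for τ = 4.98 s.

2.65

For first-order series with pure M initially, C_N(τ) = k₁C_{M0}/(k₂−k₁)·(e^(−k₁τ) − e^(−k₂τ)).
e^(−k₁τ) = e^(−0.754×4.98) = e^(−3.755) = 0.02340; e^(−k₂τ) = e^(−0.4278) = 0.6520.
C_N = 0.754×1.14/(0.0859−0.754) × (0.02340−0.6520) = (-1.287)×(-0.6286) = 0.8087 mol/L.
C_M = C_{M0}e^(−k₁τ) = 0.02668 mol/L, so C_P = C_{M0}−C_M−C_N = 0.3046 mol/L; C_N/C_P = 2.65.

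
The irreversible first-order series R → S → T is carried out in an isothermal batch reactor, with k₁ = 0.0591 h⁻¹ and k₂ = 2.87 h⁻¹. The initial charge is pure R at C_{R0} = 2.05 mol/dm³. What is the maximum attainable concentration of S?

0.0389 mol/dm³

Evaluating C_S at t_opt = ln(k₂/k₁)/(k₂−k₁) gives C_{S,max}/C_{R0} = (k₁/k₂)^[k₂/(k₂−k₁)].
= (0.0591/2.87)^(2.87/(2.87−0.0591)) = (0.02059)^(1.021) = 0.01898.
C_{S,max} = 0.01898×2.05 = 0.0389 mol/dm³.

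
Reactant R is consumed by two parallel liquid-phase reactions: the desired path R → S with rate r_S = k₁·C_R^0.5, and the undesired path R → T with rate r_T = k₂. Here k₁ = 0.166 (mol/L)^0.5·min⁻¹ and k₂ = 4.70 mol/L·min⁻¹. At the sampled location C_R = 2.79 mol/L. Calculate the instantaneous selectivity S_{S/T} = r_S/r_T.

S_{S/T} = r_S/r_T = (k₁·C_R^0.5)/(k₂) = (k₁/k₂)·C_R^0.5.
= (0.166×2.790^0.5) / (4.70) = 0.2773/4.700 = 0.0590.
Since the desired path is higher order in R, keeping C_R high (PFR or concentrated feed) favours S.

0.0590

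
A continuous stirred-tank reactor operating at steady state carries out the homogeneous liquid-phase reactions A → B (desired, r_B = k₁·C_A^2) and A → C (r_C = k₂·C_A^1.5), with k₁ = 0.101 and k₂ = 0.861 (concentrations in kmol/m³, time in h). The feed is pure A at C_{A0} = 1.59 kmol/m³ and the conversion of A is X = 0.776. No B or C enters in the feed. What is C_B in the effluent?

Exit C_A = C_{A0}(1−X) = 1.59×0.224 = 0.3562 kmol/m³.
Rates in a CSTR are evaluated at the outlet concentration: r_B = 0.101×0.3562^2 = 0.01281, r_C = 0.861×0.3562^1.5 = 0.1830.
Fraction of consumed A going to B: r_B/(r_B+r_C) = 0.06543.
C_B = 0.06543·C_{A0}·X = 0.06543×1.59×0.776 = 0.0807 kmol/m³.

0.0807 kmol/m³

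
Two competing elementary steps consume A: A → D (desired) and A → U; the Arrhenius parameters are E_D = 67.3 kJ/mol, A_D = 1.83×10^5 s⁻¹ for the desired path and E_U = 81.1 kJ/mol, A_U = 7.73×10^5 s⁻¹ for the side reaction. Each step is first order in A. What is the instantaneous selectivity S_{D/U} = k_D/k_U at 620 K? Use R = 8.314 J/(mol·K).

With equal orders, S_{D/U} = k_D/k_U = (A_D/A_U)·exp[(E_U−E_D)/(RT)].
(E_U−E_D)/(RT) = (81.1−67.3)×10³/(8.314×620) = 13800/5155 = 2.677.
k_D/k_U = (1.83×10^5/7.73×10^5)·exp(2.677) = 0.2367 × 14.54 = 3.44.
Since E_D < E_U, lowering the temperature improves selectivity toward D.

3.44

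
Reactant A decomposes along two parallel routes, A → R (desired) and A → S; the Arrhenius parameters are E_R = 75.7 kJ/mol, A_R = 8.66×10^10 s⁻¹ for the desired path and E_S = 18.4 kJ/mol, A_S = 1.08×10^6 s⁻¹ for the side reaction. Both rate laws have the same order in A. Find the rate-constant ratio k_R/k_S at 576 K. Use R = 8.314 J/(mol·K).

With equal orders, S_{R/S} = k_R/k_S = (A_R/A_S)·exp[(E_S−E_R)/(RT)].
(E_S−E_R)/(RT) = (18.4−75.7)×10³/(8.314×576) = -57300/4789 = -11.97.
k_R/k_S = (8.66×10^10/1.08×10^6)·exp(-11.97) = 80185 × 6.361×10^-6 = 0.510.
Since E_R > E_S, raising the temperature improves selectivity toward R.

0.510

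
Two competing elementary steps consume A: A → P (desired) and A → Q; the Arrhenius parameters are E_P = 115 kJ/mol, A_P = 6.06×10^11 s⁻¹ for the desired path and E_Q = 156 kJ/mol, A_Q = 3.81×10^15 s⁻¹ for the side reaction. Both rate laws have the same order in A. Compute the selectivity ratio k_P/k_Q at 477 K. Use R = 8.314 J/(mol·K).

4.91

k_P/k_Q = (A_P/A_Q)·exp[−(E_P−E_Q)/(RT)] = (A_P/A_Q)·exp[(E_Q−E_P)/(RT)].
(E_Q−E_P)/(RT) = (156−115)×10³/(8.314×477) = 41000/3966 = 10.34.
k_P/k_Q = (6.06×10^11/3.81×10^15)·exp(10.34) = 1.591×10^-4 × 30898 = 4.91.
Since E_P < E_Q, lowering the temperature improves selectivity toward P.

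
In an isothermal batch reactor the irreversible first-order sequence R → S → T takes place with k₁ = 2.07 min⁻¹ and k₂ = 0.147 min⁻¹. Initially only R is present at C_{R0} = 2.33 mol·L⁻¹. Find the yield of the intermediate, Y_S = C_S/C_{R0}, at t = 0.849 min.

0.764

Solving the coupled first-order balances gives C_S(t) = [k₁/(k₂−k₁)]·C_{R0}·(e^(−k₁t) − e^(−k₂t)).
e^(−k₁t) = e^(−2.07×0.849) = e^(−1.757) = 0.1725; e^(−k₂t) = e^(−0.1248) = 0.8827.
C_S = 2.07×2.33/(0.147−2.07) × (0.1725−0.8827) = (-2.508)×(-0.7102) = 1.781 mol·L⁻¹.
Y_S = C_S/C_{R0} = 1.781/2.33 = 0.764.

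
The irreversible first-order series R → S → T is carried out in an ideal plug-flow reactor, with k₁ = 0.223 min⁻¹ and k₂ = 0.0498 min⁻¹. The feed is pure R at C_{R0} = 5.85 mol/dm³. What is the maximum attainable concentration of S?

3.80 mol/dm³

At the optimum, C_{S,max}/C_{R0} = (k₁/k₂)^[k₂/(k₂−k₁)].
= (0.223/0.0498)^(0.0498/(0.0498−0.223)) = (4.478)^(-0.2875) = 0.6498.
C_{S,max} = 0.6498×5.85 = 3.80 mol/dm³.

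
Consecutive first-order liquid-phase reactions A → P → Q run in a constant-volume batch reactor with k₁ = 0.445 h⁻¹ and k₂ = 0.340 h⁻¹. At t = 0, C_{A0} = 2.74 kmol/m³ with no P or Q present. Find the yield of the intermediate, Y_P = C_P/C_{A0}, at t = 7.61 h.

0.175

Solving the coupled first-order balances gives C_P(t) = [k₁/(k₂−k₁)]·C_{A0}·(e^(−k₁t) − e^(−k₂t)).
e^(−k₁t) = e^(−0.445×7.61) = e^(−3.386) = 0.03383; e^(−k₂t) = e^(−2.587) = 0.07522.
C_P = 0.445×2.74/(0.340−0.445) × (0.03383−0.07522) = (-11.61)×(-0.04139) = 0.4806 kmol/m³.
Y_P = C_P/C_{A0} = 0.4806/2.74 = 0.175.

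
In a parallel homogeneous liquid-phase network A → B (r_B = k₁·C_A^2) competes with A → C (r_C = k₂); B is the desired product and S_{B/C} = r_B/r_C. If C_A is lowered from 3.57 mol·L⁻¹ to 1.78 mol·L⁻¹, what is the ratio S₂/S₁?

S_{B/C} = (k₁/k₂)·C_A^2, so S₂/S₁ = (C_{A,2}/C_{A,1})^2.
= (1.78/3.57)^2 = (0.4986)^2 = 0.249.
Selectivity toward B falls as C_A falls — high-concentration operation is favoured.

0.249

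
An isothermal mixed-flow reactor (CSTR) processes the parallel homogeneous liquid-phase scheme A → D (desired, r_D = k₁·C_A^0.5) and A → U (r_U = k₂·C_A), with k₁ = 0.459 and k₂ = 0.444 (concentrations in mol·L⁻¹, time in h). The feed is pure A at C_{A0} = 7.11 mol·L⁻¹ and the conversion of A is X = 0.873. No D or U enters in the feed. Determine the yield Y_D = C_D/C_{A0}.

0.455

Exit C_A = C_{A0}(1−X) = 7.11×0.127 = 0.9030 mol·L⁻¹.
In a CSTR the entire volume is at exit conditions, so r_D = 0.459×0.9030^0.5 = 0.4362 and r_U = 0.444×0.9030 = 0.4009.
Fraction of consumed A going to D: r_D/(r_D+r_U) = 0.5211.
C_D = 0.5211·C_{A0}·X = 0.5211×7.11×0.873 = 3.23 mol·L⁻¹; Y_D = C_D/C_{A0} = 0.455.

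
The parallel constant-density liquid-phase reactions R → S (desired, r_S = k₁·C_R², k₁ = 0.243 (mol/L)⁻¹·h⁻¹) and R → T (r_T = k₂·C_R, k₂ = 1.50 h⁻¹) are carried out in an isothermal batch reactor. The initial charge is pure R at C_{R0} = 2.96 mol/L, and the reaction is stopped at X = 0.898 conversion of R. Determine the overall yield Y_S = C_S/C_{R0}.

0.181

C_R = C_{R0}(1−X) = 0.3019 mol/L.
Along a PFR/batch, dC_T/dC_R = −r_T/(r_S+r_T) = −k₂/(k₂+k₁·C_R).
Integrating from C_{R0} to C_R: C_T = (1.50/0.243)·ln[(1.50+0.243·2.96)/(1.50+0.243·0.302)] = 6.173·ln(2.219/1.573) = 2.123 mol/L.
Then C_S = (C_{R0}−C_R) − C_T = 2.658 − 2.123 = 0.5348 mol/L.
Y_S = C_S/C_{R0} = 0.5348/2.96 = 0.181.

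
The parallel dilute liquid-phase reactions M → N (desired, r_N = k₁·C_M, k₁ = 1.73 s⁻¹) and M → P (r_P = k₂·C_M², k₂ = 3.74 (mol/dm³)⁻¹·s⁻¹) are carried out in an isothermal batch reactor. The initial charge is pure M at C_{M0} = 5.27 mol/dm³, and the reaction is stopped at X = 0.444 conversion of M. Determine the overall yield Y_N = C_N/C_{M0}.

C_M = C_{M0}(1−X) = 2.930 mol/dm³.
Along a PFR/batch, dC_N/dC_M = −r_N/(r_N+r_P) = −k₁/(k₁+k₂·C_M).
Integrating from C_{M0} to C_M: C_N = (1.73/3.74)·ln[(1.73+3.74·5.27)/(1.73+3.74·2.93)] = 0.4626·ln(21.44/12.69) = 0.2426 mol/dm³.
Y_N = C_N/C_{M0} = 0.2426/5.27 = 0.0460.

0.0460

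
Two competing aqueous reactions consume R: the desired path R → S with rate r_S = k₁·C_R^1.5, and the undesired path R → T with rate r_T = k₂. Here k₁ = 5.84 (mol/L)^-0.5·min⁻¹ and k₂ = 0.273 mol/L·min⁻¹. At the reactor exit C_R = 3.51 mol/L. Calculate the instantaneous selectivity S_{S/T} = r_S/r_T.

S_{S/T} = r_S/r_T = (k₁·C_R^1.5)/(k₂) = (k₁/k₂)·C_R^1.5.
= (5.84×3.510^1.5) / (0.273) = 38.40/0.2730 = 141.

141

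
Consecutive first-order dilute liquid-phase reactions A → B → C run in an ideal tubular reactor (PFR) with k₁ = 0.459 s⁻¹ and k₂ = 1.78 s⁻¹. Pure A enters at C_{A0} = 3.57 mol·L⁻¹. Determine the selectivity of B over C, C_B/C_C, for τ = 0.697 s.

1.25

For first-order series with pure A initially, C_B(τ) = k₁C_{A0}/(k₂−k₁)·(e^(−k₁τ) − e^(−k₂τ)).
e^(−k₁τ) = e^(−0.459×0.697) = e^(−0.3199) = 0.7262; e^(−k₂τ) = e^(−1.241) = 0.2892.
C_B = 0.459×3.57/(1.78−0.459) × (0.7262−0.2892) = 1.240×0.4370 = 0.5421 mol·L⁻¹.
C_A = C_{A0}e^(−k₁τ) = 2.593 mol·L⁻¹, so C_C = C_{A0}−C_A−C_B = 0.4354 mol·L⁻¹; C_B/C_C = 1.25.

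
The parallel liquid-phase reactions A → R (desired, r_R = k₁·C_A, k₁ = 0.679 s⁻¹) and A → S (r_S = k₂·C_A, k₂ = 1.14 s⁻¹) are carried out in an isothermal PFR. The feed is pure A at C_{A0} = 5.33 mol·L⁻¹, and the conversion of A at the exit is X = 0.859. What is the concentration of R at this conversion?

C_A = C_{A0}(1−X) = 0.7515 mol·L⁻¹.
Both paths are first order in A, so the instantaneous fraction to R is constant: dC_R/d(−C_A) = k₁/(k₁+k₂) = 0.3733.
C_R = 0.3733·(C_{A0}−C_A) = 0.3733×4.578 = 1.71 mol·L⁻¹.

1.71 mol·L⁻¹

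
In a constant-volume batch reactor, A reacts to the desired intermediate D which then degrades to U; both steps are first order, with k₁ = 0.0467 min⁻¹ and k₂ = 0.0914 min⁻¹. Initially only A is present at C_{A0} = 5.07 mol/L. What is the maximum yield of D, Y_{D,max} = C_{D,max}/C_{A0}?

0.253

For a first-order series the maximum intermediate yield is C_{D,max}/C_{A0} = (k₁/k₂)^[k₂/(k₂−k₁)].
= (0.0467/0.0914)^(0.0914/(0.0914−0.0467)) = (0.5109)^(2.045) = 0.2533.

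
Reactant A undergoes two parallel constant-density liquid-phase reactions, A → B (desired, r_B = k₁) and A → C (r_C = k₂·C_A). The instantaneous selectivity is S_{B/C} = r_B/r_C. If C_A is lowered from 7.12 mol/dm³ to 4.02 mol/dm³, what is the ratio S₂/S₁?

1.77

S_{B/C} = (k₁/k₂)·C_A⁻¹, so S₂/S₁ = (C_{A,2}/C_{A,1})⁻¹.
= 7.12/4.02 = 1.77.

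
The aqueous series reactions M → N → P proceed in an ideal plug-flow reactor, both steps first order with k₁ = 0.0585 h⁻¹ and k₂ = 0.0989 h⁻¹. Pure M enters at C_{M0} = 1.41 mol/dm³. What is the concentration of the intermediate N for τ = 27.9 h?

0.270 mol/dm³

The intermediate concentration in a first-order A→B→C sequence is C_N = k₁C_{M0}(e^(−k₁τ) − e^(−k₂τ))/(k₂−k₁).
e^(−k₁τ) = e^(−0.0585×27.9) = e^(−1.632) = 0.1955; e^(−k₂τ) = e^(−2.759) = 0.06334.
C_N = 0.0585×1.41/(0.0989−0.0585) × (0.1955−0.06334) = 2.042×0.1322 = 0.2699 mol/dm³.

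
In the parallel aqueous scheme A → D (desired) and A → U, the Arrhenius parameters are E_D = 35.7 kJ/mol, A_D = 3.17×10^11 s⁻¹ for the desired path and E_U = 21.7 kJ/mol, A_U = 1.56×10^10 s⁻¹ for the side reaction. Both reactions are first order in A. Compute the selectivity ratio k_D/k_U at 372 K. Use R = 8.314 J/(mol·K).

Since both paths have the same order in A, the concentration cancels and S_{D/U} = k_D/k_U = (A_D/A_U)·exp[(E_U−E_D)/(RT)].
(E_U−E_D)/(RT) = (21.7−35.7)×10³/(8.314×372) = -14000/3093 = -4.527.
k_D/k_U = (3.17×10^11/1.56×10^10)·exp(-4.527) = 20.32 × 0.01082 = 0.220.
Since E_D > E_U, raising the temperature improves selectivity toward D.

0.220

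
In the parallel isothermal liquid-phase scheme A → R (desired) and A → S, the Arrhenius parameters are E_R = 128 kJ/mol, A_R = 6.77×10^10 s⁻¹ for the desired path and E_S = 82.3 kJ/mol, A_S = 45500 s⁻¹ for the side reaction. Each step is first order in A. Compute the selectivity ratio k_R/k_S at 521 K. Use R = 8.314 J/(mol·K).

With equal orders, S_{R/S} = k_R/k_S = (A_R/A_S)·exp[(E_S−E_R)/(RT)].
(E_S−E_R)/(RT) = (82.3−128)×10³/(8.314×521) = -45700/4332 = -10.55.
k_R/k_S = (6.77×10^10/45500)·exp(-10.55) = 1.488×10^6 × 2.618×10^-5 = 39.0.

39.0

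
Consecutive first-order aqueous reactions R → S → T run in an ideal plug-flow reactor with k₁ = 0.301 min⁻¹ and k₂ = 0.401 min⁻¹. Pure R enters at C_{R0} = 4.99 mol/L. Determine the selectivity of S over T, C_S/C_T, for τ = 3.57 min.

0.882

The intermediate concentration in a first-order A→B→C sequence is C_S = k₁C_{R0}(e^(−k₁τ) − e^(−k₂τ))/(k₂−k₁).
e^(−k₁τ) = e^(−0.301×3.57) = e^(−1.075) = 0.3414; e^(−k₂τ) = e^(−1.432) = 0.2389.
C_S = 0.301×4.99/(0.401−0.301) × (0.3414−0.2389) = 15.02×0.1025 = 1.540 mol/L.
C_R = C_{R0}e^(−k₁τ) = 1.704 mol/L, so C_T = C_{R0}−C_R−C_S = 1.746 mol/L; C_S/C_T = 0.882.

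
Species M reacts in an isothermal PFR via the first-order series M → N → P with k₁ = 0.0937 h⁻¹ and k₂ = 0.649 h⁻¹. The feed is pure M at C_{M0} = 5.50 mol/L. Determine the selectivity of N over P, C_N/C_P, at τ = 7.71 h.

The intermediate concentration in a first-order A→B→C sequence is C_N = k₁C_{M0}(e^(−k₁τ) − e^(−k₂τ))/(k₂−k₁).
e^(−k₁τ) = e^(−0.0937×7.71) = e^(−0.7224) = 0.4856; e^(−k₂τ) = e^(−5.004) = 0.006712.
C_N = 0.0937×5.50/(0.649−0.0937) × (0.4856−0.006712) = 0.9281×0.4789 = 0.4444 mol/L.
C_M = C_{M0}e^(−k₁τ) = 2.671 mol/L, so C_P = C_{M0}−C_M−C_N = 2.385 mol/L; C_N/C_P = 0.186.

0.186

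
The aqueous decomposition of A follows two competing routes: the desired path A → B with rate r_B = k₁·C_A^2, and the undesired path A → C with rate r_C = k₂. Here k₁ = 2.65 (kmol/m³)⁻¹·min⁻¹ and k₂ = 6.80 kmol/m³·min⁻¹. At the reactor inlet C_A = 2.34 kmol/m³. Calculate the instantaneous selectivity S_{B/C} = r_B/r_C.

2.13

S_{B/C} = r_B/r_C = (k₁·C_A^2)/(k₂) = (k₁/k₂)·C_A^2.
= (2.65×2.340^2) / (6.80) = 14.51/6.800 = 2.13.
Since the desired path is higher order in A, keeping C_A high (PFR or concentrated feed) favours B.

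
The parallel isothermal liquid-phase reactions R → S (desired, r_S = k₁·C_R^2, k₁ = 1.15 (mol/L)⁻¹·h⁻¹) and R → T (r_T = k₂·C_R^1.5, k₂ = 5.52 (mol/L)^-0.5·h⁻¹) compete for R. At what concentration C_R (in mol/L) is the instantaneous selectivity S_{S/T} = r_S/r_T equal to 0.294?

S_{S/T} = (k₁/k₂)·C_R^0.5 ⇒ C_R = (S·k₂/k₁)^(2).
= (0.294×5.52/1.15)^(2) = (1.411)^(2) = 1.99 mol/L.

1.99 mol/L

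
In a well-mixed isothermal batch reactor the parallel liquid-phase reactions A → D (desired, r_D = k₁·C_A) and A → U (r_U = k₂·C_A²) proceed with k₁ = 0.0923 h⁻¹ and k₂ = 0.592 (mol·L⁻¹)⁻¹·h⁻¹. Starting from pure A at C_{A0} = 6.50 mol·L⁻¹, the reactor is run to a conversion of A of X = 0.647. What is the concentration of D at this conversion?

C_A = C_{A0}(1−X) = 2.294 mol·L⁻¹.
Along a PFR/batch, dC_D/dC_A = −r_D/(r_D+r_U) = −k₁/(k₁+k₂·C_A).
Integrating from C_{A0} to C_A: C_D = (0.0923/0.592)·ln[(0.0923+0.592·6.50)/(0.0923+0.592·2.29)] = 0.1559·ln(3.940/1.451) = 0.1558 mol·L⁻¹.

0.156 mol·L⁻¹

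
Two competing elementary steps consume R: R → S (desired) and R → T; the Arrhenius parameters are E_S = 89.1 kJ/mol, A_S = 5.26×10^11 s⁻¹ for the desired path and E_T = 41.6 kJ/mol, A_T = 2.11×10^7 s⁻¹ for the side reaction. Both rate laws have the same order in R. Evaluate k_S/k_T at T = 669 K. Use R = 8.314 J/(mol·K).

Since both paths have the same order in R, the concentration cancels and S_{S/T} = k_S/k_T = (A_S/A_T)·exp[(E_T−E_S)/(RT)].
(E_T−E_S)/(RT) = (41.6−89.1)×10³/(8.314×669) = -47500/5562 = -8.540.
k_S/k_T = (5.26×10^11/2.11×10^7)·exp(-8.540) = 24929 × 1.955×10^-4 = 4.87.

4.87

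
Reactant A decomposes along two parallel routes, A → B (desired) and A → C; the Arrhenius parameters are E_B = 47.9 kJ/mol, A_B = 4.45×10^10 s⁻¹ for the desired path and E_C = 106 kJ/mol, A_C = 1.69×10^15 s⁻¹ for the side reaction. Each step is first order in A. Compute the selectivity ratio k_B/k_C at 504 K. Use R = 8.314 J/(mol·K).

27.7

k_B/k_C = (A_B/A_C)·exp[−(E_B−E_C)/(RT)] = (A_B/A_C)·exp[(E_C−E_B)/(RT)].
(E_C−E_B)/(RT) = (106−47.9)×10³/(8.314×504) = 58100/4190 = 13.87.
k_B/k_C = (4.45×10^10/1.69×10^15)·exp(13.87) = 2.633×10^-5 × 1.051×10^6 = 27.7.
Since E_B < E_C, lowering the temperature improves selectivity toward B.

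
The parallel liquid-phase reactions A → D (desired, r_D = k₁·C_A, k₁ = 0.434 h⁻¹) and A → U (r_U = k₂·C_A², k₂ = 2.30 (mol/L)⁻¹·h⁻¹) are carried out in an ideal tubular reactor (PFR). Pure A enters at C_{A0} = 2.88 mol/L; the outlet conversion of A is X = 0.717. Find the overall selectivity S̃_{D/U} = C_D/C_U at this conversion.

0.114

C_A = C_{A0}(1−X) = 0.8150 mol/L.
Along a PFR/batch, dC_D/dC_A = −r_D/(r_D+r_U) = −k₁/(k₁+k₂·C_A).
Integrating from C_{A0} to C_A: C_D = (0.434/2.30)·ln[(0.434+2.30·2.88)/(0.434+2.30·0.815)] = 0.1887·ln(7.058/2.309) = 0.2109 mol/L.
C_U = (C_{A0}−C_A)−C_D = 1.854 mol/L; S̃_{D/U} = 0.2109/1.854 = 0.114.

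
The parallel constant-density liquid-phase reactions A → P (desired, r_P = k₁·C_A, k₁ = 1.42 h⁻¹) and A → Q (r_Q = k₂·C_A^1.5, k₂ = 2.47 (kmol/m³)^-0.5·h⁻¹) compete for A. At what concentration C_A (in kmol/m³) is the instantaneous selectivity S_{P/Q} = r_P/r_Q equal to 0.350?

S_{P/Q} = (k₁/k₂)·C_A^-0.5 ⇒ C_A = (S·k₂/k₁)^(-2).
= (0.350×2.47/1.42)^(-2) = (0.6088)^(-2) = 2.70 kmol/m³.

2.70 kmol/m³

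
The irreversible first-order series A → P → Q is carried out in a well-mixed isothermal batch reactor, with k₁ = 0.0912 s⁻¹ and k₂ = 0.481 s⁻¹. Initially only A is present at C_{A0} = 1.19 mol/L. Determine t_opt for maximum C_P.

For first-order series the maximum of C_P occurs at t_opt = ln(k₂/k₁)/(k₂−k₁).
= ln(0.481/0.0912)/(0.481−0.0912) = ln(5.274)/0.3898 = 1.663/0.3898 = 4.27 s.

4.27 s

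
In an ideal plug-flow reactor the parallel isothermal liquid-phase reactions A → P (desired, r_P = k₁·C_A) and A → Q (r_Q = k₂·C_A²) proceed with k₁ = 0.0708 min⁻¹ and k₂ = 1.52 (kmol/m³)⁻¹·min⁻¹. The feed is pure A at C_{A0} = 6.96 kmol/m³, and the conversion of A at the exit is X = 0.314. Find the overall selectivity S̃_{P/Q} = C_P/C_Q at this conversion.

0.00803

C_A = C_{A0}(1−X) = 4.775 kmol/m³.
Along a PFR/batch, dC_P/dC_A = −r_P/(r_P+r_Q) = −k₁/(k₁+k₂·C_A).
Integrating from C_{A0} to C_A: C_P = (0.0708/1.52)·ln[(0.0708+1.52·6.96)/(0.0708+1.52·4.77)] = 0.04658·ln(10.65/7.328) = 0.01741 kmol/m³.
C_Q = (C_{A0}−C_A)−C_P = 2.168 kmol/m³; S̃_{P/Q} = 0.01741/2.168 = 0.00803.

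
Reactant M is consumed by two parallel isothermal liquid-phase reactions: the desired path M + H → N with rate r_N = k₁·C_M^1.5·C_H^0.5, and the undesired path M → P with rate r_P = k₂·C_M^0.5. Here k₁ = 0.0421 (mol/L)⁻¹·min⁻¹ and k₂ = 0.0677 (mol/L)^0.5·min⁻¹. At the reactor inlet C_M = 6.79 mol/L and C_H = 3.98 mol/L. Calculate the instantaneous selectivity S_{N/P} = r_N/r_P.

S_{N/P} = r_N/r_P = (k₁·C_M^1.5·C_H^0.5)/(k₂·C_M^0.5) = (k₁/k₂)·C_M·C_H^0.5.
= (0.0421×6.790^1.5×3.980^0.5) / (0.0677×6.790^0.5) = 1.486/0.1764 = 8.42.
Since the desired path is higher order in M, keeping C_M high (PFR or concentrated feed) favours N.

8.42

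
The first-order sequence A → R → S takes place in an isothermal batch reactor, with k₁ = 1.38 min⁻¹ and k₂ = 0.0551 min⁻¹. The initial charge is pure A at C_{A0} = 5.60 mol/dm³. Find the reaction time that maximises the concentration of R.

The intermediate peaks when r₁ = r₂, i.e. k₁e^(−k₁t) = k₂e^(−k₂t), giving t_opt = ln(k₂/k₁)/(k₂−k₁).
= ln(0.0551/1.38)/(0.0551−1.38) = ln(0.03993)/-1.325 = -3.221/-1.325 = 2.43 min.

2.43 min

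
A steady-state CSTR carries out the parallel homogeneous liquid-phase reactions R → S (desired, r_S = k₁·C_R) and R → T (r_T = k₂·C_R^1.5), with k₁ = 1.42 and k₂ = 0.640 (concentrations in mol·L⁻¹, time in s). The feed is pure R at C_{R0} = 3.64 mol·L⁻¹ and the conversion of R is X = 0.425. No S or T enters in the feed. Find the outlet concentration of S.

0.936 mol·L⁻¹

Exit C_R = C_{R0}(1−X) = 3.64×0.575 = 2.093 mol·L⁻¹.
A CSTR operates uniformly at the exit composition, giving r_S = 2.972 and r_T = 1.938 (each k·C_R^n at C_R = 2.093).
Fraction of consumed R going to S: r_S/(r_S+r_T) = 0.6053.
C_S = 0.6053·C_{R0}·X = 0.6053×3.64×0.425 = 0.936 mol·L⁻¹.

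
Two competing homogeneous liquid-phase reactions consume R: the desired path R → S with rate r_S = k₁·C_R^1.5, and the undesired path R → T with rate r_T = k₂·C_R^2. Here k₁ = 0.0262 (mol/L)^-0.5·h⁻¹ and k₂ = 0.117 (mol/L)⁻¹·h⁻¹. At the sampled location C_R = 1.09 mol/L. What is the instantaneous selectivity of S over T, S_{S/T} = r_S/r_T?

S_{S/T} = r_S/r_T = (k₁·C_R^1.5)/(k₂·C_R^2) = (k₁/k₂)·C_R^-0.5.
= (0.0262×1.090^1.5) / (0.117×1.090^2) = 0.02982/0.1390 = 0.214.
The undesired path is higher order in R, so low C_R (CSTR or dilute feed) favours S.

0.214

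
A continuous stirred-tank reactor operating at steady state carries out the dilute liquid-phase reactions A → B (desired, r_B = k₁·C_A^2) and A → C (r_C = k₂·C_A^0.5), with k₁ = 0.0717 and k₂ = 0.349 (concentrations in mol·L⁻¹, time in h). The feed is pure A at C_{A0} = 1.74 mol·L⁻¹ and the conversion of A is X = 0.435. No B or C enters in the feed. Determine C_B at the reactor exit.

0.126 mol·L⁻¹

Exit C_A = C_{A0}(1−X) = 1.74×0.565 = 0.9831 mol·L⁻¹.
In a CSTR the entire volume is at exit conditions, so r_B = 0.0717×0.9831^2 = 0.06930 and r_C = 0.349×0.9831^0.5 = 0.3460.
Fraction of consumed A going to B: r_B/(r_B+r_C) = 0.1668.
C_B = 0.1668·C_{A0}·X = 0.1668×1.74×0.435 = 0.126 mol·L⁻¹.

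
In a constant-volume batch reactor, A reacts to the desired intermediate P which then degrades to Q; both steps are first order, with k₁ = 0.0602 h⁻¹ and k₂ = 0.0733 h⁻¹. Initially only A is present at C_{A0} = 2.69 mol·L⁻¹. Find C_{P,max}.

Evaluating C_P at t_opt = ln(k₂/k₁)/(k₂−k₁) gives C_{P,max}/C_{A0} = (k₁/k₂)^[k₂/(k₂−k₁)].
= (0.0602/0.0733)^(0.0733/(0.0733−0.0602)) = (0.8213)^(5.595) = 0.3323.
C_{P,max} = 0.3323×2.69 = 0.894 mol·L⁻¹.

0.894 mol·L⁻¹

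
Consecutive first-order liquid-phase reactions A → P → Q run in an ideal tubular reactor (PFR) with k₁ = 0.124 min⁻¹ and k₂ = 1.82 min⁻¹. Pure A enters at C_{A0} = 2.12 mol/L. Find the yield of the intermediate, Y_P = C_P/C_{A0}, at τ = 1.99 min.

0.0552

Solving the coupled first-order balances gives C_P(τ) = [k₁/(k₂−k₁)]·C_{A0}·(e^(−k₁τ) − e^(−k₂τ)).
e^(−k₁τ) = e^(−0.124×1.99) = e^(−0.2468) = 0.7813; e^(−k₂τ) = e^(−3.622) = 0.02673.
C_P = 0.124×2.12/(1.82−0.124) × (0.7813−0.02673) = 0.1550×0.7546 = 0.1170 mol/L.
Y_P = C_P/C_{A0} = 0.1170/2.12 = 0.0552.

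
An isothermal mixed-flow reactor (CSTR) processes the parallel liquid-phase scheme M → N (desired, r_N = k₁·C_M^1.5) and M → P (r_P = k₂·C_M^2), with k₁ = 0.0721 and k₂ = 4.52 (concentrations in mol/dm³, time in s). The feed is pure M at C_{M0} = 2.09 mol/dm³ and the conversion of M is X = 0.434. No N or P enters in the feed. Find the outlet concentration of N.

0.0131 mol/dm³

Exit C_M = C_{M0}(1−X) = 2.09×0.566 = 1.183 mol/dm³.
Rates in a CSTR are evaluated at the outlet concentration: r_N = 0.0721×1.183^1.5 = 0.09276, r_P = 4.52×1.183^2 = 6.325.
Fraction of consumed M going to N: r_N/(r_N+r_P) = 0.01445.
C_N = 0.01445·C_{M0}·X = 0.01445×2.09×0.434 = 0.0131 mol/dm³.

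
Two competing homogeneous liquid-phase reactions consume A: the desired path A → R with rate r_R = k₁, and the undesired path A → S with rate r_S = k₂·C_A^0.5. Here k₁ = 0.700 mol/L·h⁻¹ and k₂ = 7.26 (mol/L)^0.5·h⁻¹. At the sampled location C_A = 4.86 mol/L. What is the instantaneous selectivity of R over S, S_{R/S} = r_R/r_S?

0.0437

S_{R/S} = r_R/r_S = (k₁)/(k₂·C_A^0.5) = (k₁/k₂)·C_A^-0.5.
= (0.700) / (7.26×4.860^0.5) = 0.7000/16.00 = 0.0437.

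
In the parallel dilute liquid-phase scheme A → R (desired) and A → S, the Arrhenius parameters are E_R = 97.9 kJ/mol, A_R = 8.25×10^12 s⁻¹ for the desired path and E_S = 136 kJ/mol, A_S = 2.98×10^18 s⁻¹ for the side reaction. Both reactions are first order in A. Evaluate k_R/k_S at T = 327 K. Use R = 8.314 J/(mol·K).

3.38

With equal orders, S_{R/S} = k_R/k_S = (A_R/A_S)·exp[(E_S−E_R)/(RT)].
(E_S−E_R)/(RT) = (136−97.9)×10³/(8.314×327) = 38100/2719 = 14.01.
k_R/k_S = (8.25×10^12/2.98×10^18)·exp(14.01) = 2.768×10^-6 × 1.220×10^6 = 3.38.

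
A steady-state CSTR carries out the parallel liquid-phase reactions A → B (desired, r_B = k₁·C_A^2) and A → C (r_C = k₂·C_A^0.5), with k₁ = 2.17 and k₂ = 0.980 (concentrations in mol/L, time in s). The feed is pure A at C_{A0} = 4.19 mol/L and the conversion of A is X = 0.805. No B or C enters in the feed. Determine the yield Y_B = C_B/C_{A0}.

Exit C_A = C_{A0}(1−X) = 4.19×0.195 = 0.8170 mol/L.
Rates in a CSTR are evaluated at the outlet concentration: r_B = 2.17×0.8170^2 = 1.449, r_C = 0.980×0.8170^0.5 = 0.8858.
Fraction of consumed A going to B: r_B/(r_B+r_C) = 0.6205.
C_B = 0.6205·C_{A0}·X = 0.6205×4.19×0.805 = 2.09 mol/L; Y_B = C_B/C_{A0} = 0.500.

0.500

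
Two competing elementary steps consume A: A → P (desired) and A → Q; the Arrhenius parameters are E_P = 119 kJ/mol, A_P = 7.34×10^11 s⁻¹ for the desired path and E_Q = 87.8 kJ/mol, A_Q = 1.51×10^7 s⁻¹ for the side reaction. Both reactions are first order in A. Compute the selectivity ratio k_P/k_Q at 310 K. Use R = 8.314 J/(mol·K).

0.269

k_P/k_Q = (A_P/A_Q)·exp[−(E_P−E_Q)/(RT)] = (A_P/A_Q)·exp[(E_Q−E_P)/(RT)].
(E_Q−E_P)/(RT) = (87.8−119)×10³/(8.314×310) = -31200/2577 = -12.11.
k_P/k_Q = (7.34×10^11/1.51×10^7)·exp(-12.11) = 48609 × 5.529×10^-6 = 0.269.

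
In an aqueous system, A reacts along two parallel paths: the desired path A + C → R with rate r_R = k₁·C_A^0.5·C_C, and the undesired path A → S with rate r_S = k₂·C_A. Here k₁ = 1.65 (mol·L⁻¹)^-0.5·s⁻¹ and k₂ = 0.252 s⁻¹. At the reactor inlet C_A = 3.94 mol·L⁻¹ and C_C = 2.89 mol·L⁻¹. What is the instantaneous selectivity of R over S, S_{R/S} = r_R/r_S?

S_{R/S} = r_R/r_S = (k₁·C_A^0.5·C_C)/(k₂·C_A) = (k₁/k₂)·C_A^-0.5·C_C.
= (1.65×3.940^0.5×2.890) / (0.252×3.940) = 9.465/0.9929 = 9.53.
The undesired path is higher order in A, so low C_A (CSTR or dilute feed) favours R.

9.53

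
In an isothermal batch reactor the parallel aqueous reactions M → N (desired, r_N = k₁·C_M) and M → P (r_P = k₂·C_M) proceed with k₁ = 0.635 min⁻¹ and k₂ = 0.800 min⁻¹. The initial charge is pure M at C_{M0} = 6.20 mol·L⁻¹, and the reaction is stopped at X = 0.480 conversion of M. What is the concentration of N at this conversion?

C_M = C_{M0}(1−X) = 3.224 mol·L⁻¹.
Both paths are first order in M, so the instantaneous fraction to N is constant: dC_N/d(−C_M) = k₁/(k₁+k₂) = 0.4425.
C_N = 0.4425·(C_{M0}−C_M) = 0.4425×2.976 = 1.32 mol·L⁻¹.

1.32 mol·L⁻¹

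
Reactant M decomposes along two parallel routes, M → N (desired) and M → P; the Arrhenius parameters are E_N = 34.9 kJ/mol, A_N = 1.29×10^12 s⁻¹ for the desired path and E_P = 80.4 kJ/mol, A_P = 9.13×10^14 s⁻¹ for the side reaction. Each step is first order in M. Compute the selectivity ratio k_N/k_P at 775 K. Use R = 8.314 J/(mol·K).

1.65

k_N/k_P = (A_N/A_P)·exp[−(E_N−E_P)/(RT)] = (A_N/A_P)·exp[(E_P−E_N)/(RT)].
(E_P−E_N)/(RT) = (80.4−34.9)×10³/(8.314×775) = 45500/6443 = 7.062.
k_N/k_P = (1.29×10^12/9.13×10^14)·exp(7.062) = 0.001413 × 1166 = 1.65.
Since E_N < E_P, lowering the temperature improves selectivity toward N.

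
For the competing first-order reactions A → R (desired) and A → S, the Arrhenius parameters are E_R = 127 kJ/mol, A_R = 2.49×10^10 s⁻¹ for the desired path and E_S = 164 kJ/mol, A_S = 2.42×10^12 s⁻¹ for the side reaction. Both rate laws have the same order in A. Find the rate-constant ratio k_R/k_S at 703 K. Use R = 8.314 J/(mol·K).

k_R/k_S = (A_R/A_S)·exp[−(E_R−E_S)/(RT)] = (A_R/A_S)·exp[(E_S−E_R)/(RT)].
(E_S−E_R)/(RT) = (164−127)×10³/(8.314×703) = 37000/5845 = 6.330.
k_R/k_S = (2.49×10^10/2.42×10^12)·exp(6.330) = 0.01029 × 561.4 = 5.78.

5.78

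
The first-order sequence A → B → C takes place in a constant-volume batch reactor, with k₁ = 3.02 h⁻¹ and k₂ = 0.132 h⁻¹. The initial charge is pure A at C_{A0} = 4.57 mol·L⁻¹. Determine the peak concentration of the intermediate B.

3.96 mol·L⁻¹

Evaluating C_B at t_opt = ln(k₂/k₁)/(k₂−k₁) gives C_{B,max}/C_{A0} = (k₁/k₂)^[k₂/(k₂−k₁)].
= (3.02/0.132)^(0.132/(0.132−3.02)) = (22.88)^(-0.04571) = 0.8667.
C_{B,max} = 0.8667×4.57 = 3.96 mol·L⁻¹.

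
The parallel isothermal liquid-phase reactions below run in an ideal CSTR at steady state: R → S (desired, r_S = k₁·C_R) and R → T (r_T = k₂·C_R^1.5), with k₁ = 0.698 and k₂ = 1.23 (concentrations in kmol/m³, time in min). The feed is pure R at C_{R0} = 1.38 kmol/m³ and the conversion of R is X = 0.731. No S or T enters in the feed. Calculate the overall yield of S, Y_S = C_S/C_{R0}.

0.353

Exit C_R = C_{R0}(1−X) = 1.38×0.269 = 0.3712 kmol/m³.
In a CSTR the entire volume is at exit conditions, so r_S = 0.698×0.3712 = 0.2591 and r_T = 1.23×0.3712^1.5 = 0.2782.
Fraction of consumed R going to S: r_S/(r_S+r_T) = 0.4822.
C_S = 0.4822·C_{R0}·X = 0.4822×1.38×0.731 = 0.486 kmol/m³; Y_S = C_S/C_{R0} = 0.353.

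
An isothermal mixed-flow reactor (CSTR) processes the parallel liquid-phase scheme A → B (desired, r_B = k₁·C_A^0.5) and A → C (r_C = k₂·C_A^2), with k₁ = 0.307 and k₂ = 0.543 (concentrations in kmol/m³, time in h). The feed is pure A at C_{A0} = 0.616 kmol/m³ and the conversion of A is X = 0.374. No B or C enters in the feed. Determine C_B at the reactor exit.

0.162 kmol/m³

Exit C_A = C_{A0}(1−X) = 0.616×0.626 = 0.3856 kmol/m³.
Rates in a CSTR are evaluated at the outlet concentration: r_B = 0.307×0.3856^0.5 = 0.1906, r_C = 0.543×0.3856^2 = 0.08074.
Fraction of consumed A going to B: r_B/(r_B+r_C) = 0.7025.
C_B = 0.7025·C_{A0}·X = 0.7025×0.616×0.374 = 0.162 kmol/m³.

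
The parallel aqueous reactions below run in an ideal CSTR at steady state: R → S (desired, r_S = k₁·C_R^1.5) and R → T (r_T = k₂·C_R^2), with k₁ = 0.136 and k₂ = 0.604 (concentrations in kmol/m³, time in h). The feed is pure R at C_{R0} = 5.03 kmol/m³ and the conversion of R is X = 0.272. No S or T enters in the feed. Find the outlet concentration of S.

0.144 kmol/m³

Exit C_R = C_{R0}(1−X) = 5.03×0.728 = 3.662 kmol/m³.
Rates in a CSTR are evaluated at the outlet concentration: r_S = 0.136×3.662^1.5 = 0.9530, r_T = 0.604×3.662^2 = 8.099.
Fraction of consumed R going to S: r_S/(r_S+r_T) = 0.1053.
C_S = 0.1053·C_{R0}·X = 0.1053×5.03×0.272 = 0.144 kmol/m³.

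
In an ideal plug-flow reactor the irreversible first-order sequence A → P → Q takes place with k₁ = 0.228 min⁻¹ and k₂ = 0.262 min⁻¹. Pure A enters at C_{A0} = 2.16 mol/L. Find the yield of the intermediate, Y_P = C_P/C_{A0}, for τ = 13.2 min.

0.120

The intermediate concentration in a first-order A→B→C sequence is C_P = k₁C_{A0}(e^(−k₁τ) − e^(−k₂τ))/(k₂−k₁).
e^(−k₁τ) = e^(−0.228×13.2) = e^(−3.010) = 0.04931; e^(−k₂τ) = e^(−3.458) = 0.03148.
C_P = 0.228×2.16/(0.262−0.228) × (0.04931−0.03148) = 14.48×0.01783 = 0.2583 mol/L.
Y_P = C_P/C_{A0} = 0.2583/2.16 = 0.120.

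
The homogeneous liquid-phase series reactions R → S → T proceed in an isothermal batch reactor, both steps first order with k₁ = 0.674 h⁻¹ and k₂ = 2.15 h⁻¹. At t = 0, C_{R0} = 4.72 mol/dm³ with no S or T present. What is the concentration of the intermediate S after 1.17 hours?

0.805 mol/dm³

For first-order series with pure R initially, C_S(t) = k₁C_{R0}/(k₂−k₁)·(e^(−k₁t) − e^(−k₂t)).
e^(−k₁t) = e^(−0.674×1.17) = e^(−0.7886) = 0.4545; e^(−k₂t) = e^(−2.515) = 0.08082.
C_S = 0.674×4.72/(2.15−0.674) × (0.4545−0.08082) = 2.155×0.3737 = 0.8054 mol/dm³.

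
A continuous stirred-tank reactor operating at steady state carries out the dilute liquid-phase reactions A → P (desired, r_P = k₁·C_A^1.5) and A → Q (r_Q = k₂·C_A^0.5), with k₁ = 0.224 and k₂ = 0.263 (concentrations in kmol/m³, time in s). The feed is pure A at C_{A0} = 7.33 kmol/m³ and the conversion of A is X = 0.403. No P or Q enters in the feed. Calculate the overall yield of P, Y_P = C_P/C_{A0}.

0.318

Exit C_A = C_{A0}(1−X) = 7.33×0.597 = 4.376 kmol/m³.
Rates in a CSTR are evaluated at the outlet concentration: r_P = 0.224×4.376^1.5 = 2.051, r_Q = 0.263×4.376^0.5 = 0.5502.
Fraction of consumed A going to P: r_P/(r_P+r_Q) = 0.7885.
C_P = 0.7885·C_{A0}·X = 0.7885×7.33×0.403 = 2.33 kmol/m³; Y_P = C_P/C_{A0} = 0.318.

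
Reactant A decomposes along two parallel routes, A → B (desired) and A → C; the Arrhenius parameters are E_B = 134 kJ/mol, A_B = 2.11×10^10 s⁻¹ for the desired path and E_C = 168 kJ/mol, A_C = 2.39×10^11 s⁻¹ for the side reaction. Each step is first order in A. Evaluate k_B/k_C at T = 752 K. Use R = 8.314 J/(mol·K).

Since both paths have the same order in A, the concentration cancels and S_{B/C} = k_B/k_C = (A_B/A_C)·exp[(E_C−E_B)/(RT)].
(E_C−E_B)/(RT) = (168−134)×10³/(8.314×752) = 34000/6252 = 5.438.
k_B/k_C = (2.11×10^10/2.39×10^11)·exp(5.438) = 0.08828 × 230.0 = 20.3.

20.3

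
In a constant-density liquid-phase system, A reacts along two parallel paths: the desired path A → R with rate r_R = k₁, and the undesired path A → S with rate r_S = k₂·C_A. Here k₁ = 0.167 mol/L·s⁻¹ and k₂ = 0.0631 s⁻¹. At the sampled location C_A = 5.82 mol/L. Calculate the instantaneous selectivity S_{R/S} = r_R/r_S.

S_{R/S} = r_R/r_S = (k₁)/(k₂·C_A) = (k₁/k₂)·C_A⁻¹.
= (0.167) / (0.0631×5.820) = 0.1670/0.3672 = 0.455.

0.455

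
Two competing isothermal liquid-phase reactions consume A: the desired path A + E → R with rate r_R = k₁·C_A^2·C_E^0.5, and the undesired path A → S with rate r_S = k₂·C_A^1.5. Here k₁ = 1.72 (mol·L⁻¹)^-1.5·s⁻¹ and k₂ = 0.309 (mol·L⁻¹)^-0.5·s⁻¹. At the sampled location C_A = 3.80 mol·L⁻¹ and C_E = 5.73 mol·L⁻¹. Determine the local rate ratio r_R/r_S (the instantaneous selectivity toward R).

26.0

S_{R/S} = r_R/r_S = (k₁·C_A^2·C_E^0.5)/(k₂·C_A^1.5) = (k₁/k₂)·C_A^0.5·C_E^0.5.
= (1.72×3.800^2×5.730^0.5) / (0.309×3.800^1.5) = 59.45/2.289 = 26.0.
Since the desired path is higher order in A, keeping C_A high (PFR or concentrated feed) favours R.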